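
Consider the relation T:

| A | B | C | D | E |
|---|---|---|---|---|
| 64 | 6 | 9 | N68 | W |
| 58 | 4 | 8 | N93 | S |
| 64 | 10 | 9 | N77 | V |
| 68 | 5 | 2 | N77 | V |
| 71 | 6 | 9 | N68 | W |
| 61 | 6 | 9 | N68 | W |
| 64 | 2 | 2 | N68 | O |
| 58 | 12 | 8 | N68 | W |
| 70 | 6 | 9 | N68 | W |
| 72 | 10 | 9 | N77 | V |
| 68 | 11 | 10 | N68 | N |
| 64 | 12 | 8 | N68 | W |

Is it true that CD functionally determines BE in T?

(C=9, D=N68): 4 rows → {B,E} = (6, W), (6, W), (6, W), (6, W) ✓
(C=8, D=N93): 1 row → {B,E} = (4, S) ✓
(C=9, D=N77): 2 rows → {B,E} = (10, V), (10, V) ✓
(C=2, D=N77): 1 row → {B,E} = (5, V) ✓
(C=2, D=N68): 1 row → {B,E} = (2, O) ✓
(C=8, D=N68): 2 rows → {B,E} = (12, W), (12, W) ✓
(C=10, D=N68): 1 row → {B,E} = (11, N) ✓
Every CD value is associated with a single BE value, so CD -> BE holds.

Yes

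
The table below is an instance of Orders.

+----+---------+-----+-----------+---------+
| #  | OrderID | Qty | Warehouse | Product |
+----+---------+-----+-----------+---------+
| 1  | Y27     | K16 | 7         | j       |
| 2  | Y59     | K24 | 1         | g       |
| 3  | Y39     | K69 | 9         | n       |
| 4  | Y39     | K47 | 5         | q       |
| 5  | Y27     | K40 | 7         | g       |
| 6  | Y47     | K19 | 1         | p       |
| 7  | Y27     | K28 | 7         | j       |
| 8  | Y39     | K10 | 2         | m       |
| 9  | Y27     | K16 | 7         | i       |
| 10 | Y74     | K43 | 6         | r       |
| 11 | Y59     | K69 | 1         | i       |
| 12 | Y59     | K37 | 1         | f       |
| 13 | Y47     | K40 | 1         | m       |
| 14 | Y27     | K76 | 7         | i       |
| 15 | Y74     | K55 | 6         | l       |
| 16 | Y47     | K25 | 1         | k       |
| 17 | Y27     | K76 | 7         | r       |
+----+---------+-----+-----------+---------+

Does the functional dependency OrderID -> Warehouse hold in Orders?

OrderID=Y27: rows 1, 5, 7, 9, 14, 17 → Warehouse = 7, 7, 7, 7, 7, 7 ✓
OrderID=Y59: rows 2, 11, 12 → Warehouse = 1, 1, 1 ✓
OrderID=Y39: rows 3, 4, 8 → Warehouse takes values {9, 5, 2} — violation
OrderID=Y47: rows 6, 13, 16 → Warehouse = 1, 1, 1 ✓
OrderID=Y74: rows 10, 15 → Warehouse = 6, 6 ✓
Two rows agree on OrderID but differ on Warehouse, so OrderID -> Warehouse does not hold.

No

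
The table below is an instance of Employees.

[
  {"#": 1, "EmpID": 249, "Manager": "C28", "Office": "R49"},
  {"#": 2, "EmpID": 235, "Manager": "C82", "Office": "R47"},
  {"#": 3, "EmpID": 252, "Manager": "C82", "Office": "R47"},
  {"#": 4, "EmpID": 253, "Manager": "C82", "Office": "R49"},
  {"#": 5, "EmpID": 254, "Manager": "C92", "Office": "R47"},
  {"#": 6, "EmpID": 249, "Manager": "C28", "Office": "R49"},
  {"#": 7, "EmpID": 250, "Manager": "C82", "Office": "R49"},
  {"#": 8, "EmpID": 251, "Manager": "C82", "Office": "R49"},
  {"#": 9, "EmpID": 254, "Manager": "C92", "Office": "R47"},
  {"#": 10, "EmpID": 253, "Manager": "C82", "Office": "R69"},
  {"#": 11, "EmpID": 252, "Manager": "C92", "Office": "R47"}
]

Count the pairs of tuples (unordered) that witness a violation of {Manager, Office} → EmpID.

6

(Manager=C28, Office=R49): all 2 rows agree on EmpID — 0 pairs.
(Manager=C82, Office=R47): violating pairs (2,3) — 1 pair.
(Manager=C82, Office=R49): violating pairs (4,7), (4,8), (7,8) — 3 pairs.
(Manager=C92, Office=R47): violating pairs (5,11), (9,11) — 2 pairs.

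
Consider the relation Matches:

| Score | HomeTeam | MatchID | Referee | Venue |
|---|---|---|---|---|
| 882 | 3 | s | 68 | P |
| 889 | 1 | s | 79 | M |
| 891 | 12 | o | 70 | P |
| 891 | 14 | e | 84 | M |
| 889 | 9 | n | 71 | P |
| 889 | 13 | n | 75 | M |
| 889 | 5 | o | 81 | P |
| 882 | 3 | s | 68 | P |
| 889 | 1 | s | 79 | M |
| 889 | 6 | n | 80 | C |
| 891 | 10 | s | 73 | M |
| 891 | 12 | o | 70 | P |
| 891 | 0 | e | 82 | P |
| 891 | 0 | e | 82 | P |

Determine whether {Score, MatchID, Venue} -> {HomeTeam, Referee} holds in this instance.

(Score=882, MatchID=s, Venue=P): 2 rows → {HomeTeam,Referee} = (3, 68), (3, 68) ✓
(Score=889, MatchID=s, Venue=M): 2 rows → {HomeTeam,Referee} = (1, 79), (1, 79) ✓
(Score=891, MatchID=o, Venue=P): 2 rows → {HomeTeam,Referee} = (12, 70), (12, 70) ✓
(Score=891, MatchID=e, Venue=M): 1 row → {HomeTeam,Referee} = (14, 84) ✓
(Score=889, MatchID=n, Venue=P): 1 row → {HomeTeam,Referee} = (9, 71) ✓
(Score=889, MatchID=n, Venue=M): 1 row → {HomeTeam,Referee} = (13, 75) ✓
(Score=889, MatchID=o, Venue=P): 1 row → {HomeTeam,Referee} = (5, 81) ✓
(Score=889, MatchID=n, Venue=C): 1 row → {HomeTeam,Referee} = (6, 80) ✓
(Score=891, MatchID=s, Venue=M): 1 row → {HomeTeam,Referee} = (10, 73) ✓
(Score=891, MatchID=e, Venue=P): 2 rows → {HomeTeam,Referee} = (0, 82), (0, 82) ✓
Every {Score, MatchID, Venue} value is associated with a single {HomeTeam, Referee} value, so {Score, MatchID, Venue} -> {HomeTeam, Referee} holds.

Yes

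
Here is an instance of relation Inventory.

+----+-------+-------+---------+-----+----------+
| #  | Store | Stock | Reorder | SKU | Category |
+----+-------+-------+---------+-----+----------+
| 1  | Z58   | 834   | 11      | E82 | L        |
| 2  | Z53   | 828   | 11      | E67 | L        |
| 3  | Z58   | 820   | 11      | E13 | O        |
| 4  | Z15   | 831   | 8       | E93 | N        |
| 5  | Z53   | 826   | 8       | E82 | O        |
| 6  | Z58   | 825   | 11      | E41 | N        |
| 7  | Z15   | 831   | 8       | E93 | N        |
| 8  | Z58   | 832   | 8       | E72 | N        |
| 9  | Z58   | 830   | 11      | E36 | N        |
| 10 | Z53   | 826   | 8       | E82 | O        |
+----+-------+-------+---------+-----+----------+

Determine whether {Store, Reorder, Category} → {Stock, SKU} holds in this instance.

No

(Store=Z58, Reorder=11, Category=L): row 1 → {Stock,SKU} = (834, E82) ✓
(Store=Z53, Reorder=11, Category=L): row 2 → {Stock,SKU} = (828, E67) ✓
(Store=Z58, Reorder=11, Category=O): row 3 → {Stock,SKU} = (820, E13) ✓
(Store=Z15, Reorder=8, Category=N): rows 4, 7 → {Stock,SKU} = (831, E93), (831, E93) ✓
(Store=Z53, Reorder=8, Category=O): rows 5, 10 → {Stock,SKU} = (826, E82), (826, E82) ✓
(Store=Z58, Reorder=11, Category=N): rows 6, 9 → {Stock,SKU} takes values {(825, E41), (830, E36)} — violation
(Store=Z58, Reorder=8, Category=N): row 8 → {Stock,SKU} = (832, E72) ✓
Two rows agree on {Store, Reorder, Category} but differ on {Stock, SKU}, so {Store, Reorder, Category} → {Stock, SKU} does not hold.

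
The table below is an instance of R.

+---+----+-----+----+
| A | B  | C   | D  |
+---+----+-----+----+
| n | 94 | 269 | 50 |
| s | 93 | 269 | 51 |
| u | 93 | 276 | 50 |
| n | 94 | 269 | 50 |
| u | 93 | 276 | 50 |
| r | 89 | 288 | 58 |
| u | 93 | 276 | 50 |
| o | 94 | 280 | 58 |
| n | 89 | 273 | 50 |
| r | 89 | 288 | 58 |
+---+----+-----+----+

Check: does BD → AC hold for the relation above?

(B=94, D=50): 2 rows → {A,C} = (n, 269), (n, 269) ✓
(B=93, D=51): 1 row → {A,C} = (s, 269) ✓
(B=93, D=50): 3 rows → {A,C} = (u, 276), (u, 276), (u, 276) ✓
(B=89, D=58): 2 rows → {A,C} = (r, 288), (r, 288) ✓
(B=94, D=58): 1 row → {A,C} = (o, 280) ✓
(B=89, D=50): 1 row → {A,C} = (n, 273) ✓
Every BD value is associated with a single AC value, so BD → AC holds.

Yes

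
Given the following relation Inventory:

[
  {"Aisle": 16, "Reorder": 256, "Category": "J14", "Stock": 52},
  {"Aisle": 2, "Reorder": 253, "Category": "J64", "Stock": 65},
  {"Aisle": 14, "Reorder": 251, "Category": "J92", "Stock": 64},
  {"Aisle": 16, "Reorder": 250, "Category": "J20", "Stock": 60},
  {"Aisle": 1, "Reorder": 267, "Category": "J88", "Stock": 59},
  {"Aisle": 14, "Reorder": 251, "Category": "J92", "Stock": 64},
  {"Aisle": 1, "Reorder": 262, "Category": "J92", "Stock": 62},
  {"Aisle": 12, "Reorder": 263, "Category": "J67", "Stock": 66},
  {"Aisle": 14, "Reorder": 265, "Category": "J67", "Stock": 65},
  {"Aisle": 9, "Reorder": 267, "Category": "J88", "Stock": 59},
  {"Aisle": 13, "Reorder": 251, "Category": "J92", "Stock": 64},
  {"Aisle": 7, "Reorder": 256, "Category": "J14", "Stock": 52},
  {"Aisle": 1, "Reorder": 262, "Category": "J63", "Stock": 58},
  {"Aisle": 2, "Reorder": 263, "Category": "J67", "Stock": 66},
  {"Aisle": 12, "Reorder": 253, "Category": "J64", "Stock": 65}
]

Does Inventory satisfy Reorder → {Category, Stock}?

No

Reorder=256: 2 rows → {Category,Stock} = (J14, 52), (J14, 52) ✓
Reorder=253: 2 rows → {Category,Stock} = (J64, 65), (J64, 65) ✓
Reorder=251: 3 rows → {Category,Stock} = (J92, 64), (J92, 64), (J92, 64) ✓
Reorder=250: 1 row → {Category,Stock} = (J20, 60) ✓
Reorder=267: 2 rows → {Category,Stock} = (J88, 59), (J88, 59) ✓
Reorder=262: 2 rows → {Category,Stock} takes values {(J92, 62), (J63, 58)} — violation
Reorder=263: 2 rows → {Category,Stock} = (J67, 66), (J67, 66) ✓
Reorder=265: 1 row → {Category,Stock} = (J67, 65) ✓
Two rows agree on Reorder but differ on {Category, Stock}, so Reorder → {Category, Stock} does not hold.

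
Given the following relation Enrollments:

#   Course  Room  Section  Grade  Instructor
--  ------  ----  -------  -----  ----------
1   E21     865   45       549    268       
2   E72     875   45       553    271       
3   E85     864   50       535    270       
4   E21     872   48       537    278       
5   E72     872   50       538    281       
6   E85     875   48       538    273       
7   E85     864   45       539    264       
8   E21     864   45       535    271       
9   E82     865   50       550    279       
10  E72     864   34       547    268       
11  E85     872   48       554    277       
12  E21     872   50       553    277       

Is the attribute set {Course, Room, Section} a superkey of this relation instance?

Yes

All 12 rows have distinct {Course, Room, Section} values, so {Course, Room, Section} → (all attributes) holds and {Course, Room, Section} is a superkey.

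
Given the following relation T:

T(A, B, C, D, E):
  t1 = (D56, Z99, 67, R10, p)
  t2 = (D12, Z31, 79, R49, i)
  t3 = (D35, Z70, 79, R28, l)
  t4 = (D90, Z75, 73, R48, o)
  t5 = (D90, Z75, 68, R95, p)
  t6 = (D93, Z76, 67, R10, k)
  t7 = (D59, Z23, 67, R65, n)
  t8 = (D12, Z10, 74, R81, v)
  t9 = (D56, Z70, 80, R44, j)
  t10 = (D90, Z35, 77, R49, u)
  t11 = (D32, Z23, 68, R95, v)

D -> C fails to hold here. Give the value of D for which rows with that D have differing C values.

D=R10: rows 1, 6 → C = 67, 67 ✓
D=R49: rows 2, 10 → C takes values {79, 77} — violation
D=R28: row 3 → C = 79 ✓
D=R48: row 4 → C = 73 ✓
D=R95: rows 5, 11 → C = 68, 68 ✓
D=R65: row 7 → C = 67 ✓
D=R81: row 8 → C = 74 ✓
D=R44: row 9 → C = 80 ✓
The only D value with inconsistent C is D=R49.

R49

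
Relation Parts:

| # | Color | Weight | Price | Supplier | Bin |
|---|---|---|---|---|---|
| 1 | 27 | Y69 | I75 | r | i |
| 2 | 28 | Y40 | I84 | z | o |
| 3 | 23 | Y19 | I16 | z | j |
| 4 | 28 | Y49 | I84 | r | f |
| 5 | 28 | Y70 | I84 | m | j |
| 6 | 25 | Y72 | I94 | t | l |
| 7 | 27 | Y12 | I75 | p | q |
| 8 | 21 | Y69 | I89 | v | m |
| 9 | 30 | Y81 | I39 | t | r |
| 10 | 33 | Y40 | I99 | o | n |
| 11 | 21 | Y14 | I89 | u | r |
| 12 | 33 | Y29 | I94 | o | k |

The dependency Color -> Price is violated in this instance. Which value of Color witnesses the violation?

Color=27: rows 1, 7 → Price = I75, I75 ✓
Color=28: rows 2, 4, 5 → Price = I84, I84, I84 ✓
Color=23: row 3 → Price = I16 ✓
Color=25: row 6 → Price = I94 ✓
Color=21: rows 8, 11 → Price = I89, I89 ✓
Color=30: row 9 → Price = I39 ✓
Color=33: rows 10, 12 → Price takes values {I99, I94} — violation
The only Color value with inconsistent Price is Color=33.

33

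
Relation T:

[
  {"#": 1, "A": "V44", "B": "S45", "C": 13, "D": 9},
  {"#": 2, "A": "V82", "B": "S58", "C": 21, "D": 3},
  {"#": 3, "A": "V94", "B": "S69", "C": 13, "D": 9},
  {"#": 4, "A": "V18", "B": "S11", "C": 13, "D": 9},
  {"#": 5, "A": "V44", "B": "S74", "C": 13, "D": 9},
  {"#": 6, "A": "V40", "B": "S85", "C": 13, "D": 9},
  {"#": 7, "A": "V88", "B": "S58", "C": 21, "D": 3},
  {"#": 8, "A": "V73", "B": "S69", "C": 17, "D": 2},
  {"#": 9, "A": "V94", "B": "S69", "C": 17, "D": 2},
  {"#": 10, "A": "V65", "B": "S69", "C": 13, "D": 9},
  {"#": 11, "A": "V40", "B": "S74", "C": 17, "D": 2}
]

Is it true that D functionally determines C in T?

Yes

D=9: rows 1, 3, 4, 5, 6, 10 → C = 13, 13, 13, 13, 13, 13 ✓
D=3: rows 2, 7 → C = 21, 21 ✓
D=2: rows 8, 9, 11 → C = 17, 17, 17 ✓
Every D value is associated with a single C value, so D -> C holds.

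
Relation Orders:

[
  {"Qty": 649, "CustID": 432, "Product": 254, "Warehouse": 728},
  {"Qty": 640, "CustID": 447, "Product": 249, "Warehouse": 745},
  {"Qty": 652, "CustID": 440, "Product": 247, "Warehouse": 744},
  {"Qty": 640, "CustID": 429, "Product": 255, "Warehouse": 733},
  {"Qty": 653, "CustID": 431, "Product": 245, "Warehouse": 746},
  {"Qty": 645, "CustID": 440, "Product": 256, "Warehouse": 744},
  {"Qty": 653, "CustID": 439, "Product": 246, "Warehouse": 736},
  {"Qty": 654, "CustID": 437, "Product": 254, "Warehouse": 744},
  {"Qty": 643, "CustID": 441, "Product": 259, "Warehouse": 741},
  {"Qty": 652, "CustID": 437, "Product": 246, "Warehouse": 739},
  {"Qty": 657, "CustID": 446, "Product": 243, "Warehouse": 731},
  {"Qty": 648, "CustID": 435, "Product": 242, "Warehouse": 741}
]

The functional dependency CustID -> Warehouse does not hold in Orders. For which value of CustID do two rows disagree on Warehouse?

CustID=432: 1 row → Warehouse = 728 ✓
CustID=447: 1 row → Warehouse = 745 ✓
CustID=440: 2 rows → Warehouse = 744, 744 ✓
CustID=429: 1 row → Warehouse = 733 ✓
CustID=431: 1 row → Warehouse = 746 ✓
CustID=439: 1 row → Warehouse = 736 ✓
CustID=437: 2 rows → Warehouse takes values {744, 739} — violation
CustID=441: 1 row → Warehouse = 741 ✓
CustID=446: 1 row → Warehouse = 731 ✓
CustID=435: 1 row → Warehouse = 741 ✓
The only CustID value with inconsistent Warehouse is CustID=437.

437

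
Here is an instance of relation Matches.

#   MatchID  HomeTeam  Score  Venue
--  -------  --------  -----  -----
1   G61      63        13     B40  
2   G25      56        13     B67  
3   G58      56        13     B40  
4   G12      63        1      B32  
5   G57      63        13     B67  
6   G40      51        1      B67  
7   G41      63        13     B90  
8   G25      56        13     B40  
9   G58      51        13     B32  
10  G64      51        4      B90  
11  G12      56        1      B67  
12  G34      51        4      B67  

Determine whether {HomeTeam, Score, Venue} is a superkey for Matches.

No

Rows 3 and 8 have the same {HomeTeam, Score, Venue} value (HomeTeam=56, Score=13, Venue=B40) but are distinct tuples, so {HomeTeam, Score, Venue} does not determine every attribute — not a superkey.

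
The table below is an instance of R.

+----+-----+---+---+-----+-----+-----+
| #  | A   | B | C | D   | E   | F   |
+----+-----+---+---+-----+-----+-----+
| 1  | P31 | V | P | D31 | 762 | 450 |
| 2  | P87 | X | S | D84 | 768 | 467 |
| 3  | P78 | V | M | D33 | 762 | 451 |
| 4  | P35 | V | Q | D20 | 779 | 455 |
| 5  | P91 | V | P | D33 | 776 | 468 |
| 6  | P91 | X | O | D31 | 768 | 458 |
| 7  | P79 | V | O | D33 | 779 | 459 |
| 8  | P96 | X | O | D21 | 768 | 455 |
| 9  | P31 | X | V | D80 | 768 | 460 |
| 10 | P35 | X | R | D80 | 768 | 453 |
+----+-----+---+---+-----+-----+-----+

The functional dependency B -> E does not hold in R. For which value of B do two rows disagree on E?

V

B=V: rows 1, 3, 4, 5, 7 → E takes values {762, 779, 776} — violation
B=X: rows 2, 6, 8, 9, 10 → E = 768, 768, 768, 768, 768 ✓
The only B value with inconsistent E is B=V.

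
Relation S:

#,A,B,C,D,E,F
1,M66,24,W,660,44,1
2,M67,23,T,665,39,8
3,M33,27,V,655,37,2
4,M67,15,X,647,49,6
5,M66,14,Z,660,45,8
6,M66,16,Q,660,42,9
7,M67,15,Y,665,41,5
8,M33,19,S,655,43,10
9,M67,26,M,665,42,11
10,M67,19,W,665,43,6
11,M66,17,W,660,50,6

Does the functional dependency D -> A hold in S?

D=660: rows 1, 5, 6, 11 → A = M66, M66, M66, M66 ✓
D=665: rows 2, 7, 9, 10 → A = M67, M67, M67, M67 ✓
D=655: rows 3, 8 → A = M33, M33 ✓
D=647: row 4 → A = M67 ✓
Every D value is associated with a single A value, so D -> A holds.

Yes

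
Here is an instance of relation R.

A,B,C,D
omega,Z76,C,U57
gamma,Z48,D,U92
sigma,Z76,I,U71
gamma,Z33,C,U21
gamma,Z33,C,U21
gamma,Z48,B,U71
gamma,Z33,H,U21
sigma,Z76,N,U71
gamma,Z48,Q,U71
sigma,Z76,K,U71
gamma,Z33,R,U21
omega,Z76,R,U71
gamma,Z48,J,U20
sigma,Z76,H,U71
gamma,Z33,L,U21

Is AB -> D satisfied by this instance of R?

No

(A=omega, B=Z76): 2 rows → D takes values {U57, U71} — violation
(A=gamma, B=Z48): 4 rows → D takes values {U92, U71, U20} — violation
(A=sigma, B=Z76): 4 rows → D = U71, U71, U71, U71 ✓
(A=gamma, B=Z33): 5 rows → D = U21, U21, U21, U21, U21 ✓
Two rows agree on AB but differ on D, so AB -> D does not hold.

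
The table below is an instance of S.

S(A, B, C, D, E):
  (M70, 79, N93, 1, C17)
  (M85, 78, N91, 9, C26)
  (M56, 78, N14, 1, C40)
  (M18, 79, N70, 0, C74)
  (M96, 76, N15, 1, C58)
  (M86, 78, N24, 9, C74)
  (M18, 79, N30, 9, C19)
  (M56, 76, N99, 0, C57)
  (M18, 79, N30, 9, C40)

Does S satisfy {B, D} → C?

No

(B=79, D=1): 1 row → C = N93 ✓
(B=78, D=9): 2 rows → C takes values {N91, N24} — violation
(B=78, D=1): 1 row → C = N14 ✓
(B=79, D=0): 1 row → C = N70 ✓
(B=76, D=1): 1 row → C = N15 ✓
(B=79, D=9): 2 rows → C = N30, N30 ✓
(B=76, D=0): 1 row → C = N99 ✓
Two rows agree on {B, D} but differ on C, so {B, D} → C does not hold.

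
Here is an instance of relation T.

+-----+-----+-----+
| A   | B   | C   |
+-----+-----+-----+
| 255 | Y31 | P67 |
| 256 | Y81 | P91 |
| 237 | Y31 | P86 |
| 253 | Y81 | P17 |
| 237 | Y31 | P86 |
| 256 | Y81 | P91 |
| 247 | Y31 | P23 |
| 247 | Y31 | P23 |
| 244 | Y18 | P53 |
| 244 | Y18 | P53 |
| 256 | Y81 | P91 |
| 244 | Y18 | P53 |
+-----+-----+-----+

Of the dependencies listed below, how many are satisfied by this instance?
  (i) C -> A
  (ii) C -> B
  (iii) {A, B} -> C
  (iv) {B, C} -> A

(i) C -> A: every LHS value maps to a single RHS value — holds.
(ii) C -> B: every LHS value maps to a single RHS value — holds.
(iii) {A, B} -> C: every LHS value maps to a single RHS value — holds.
(iv) {B, C} -> A: every LHS value maps to a single RHS value — holds.
4 of the 4 dependencies hold.

4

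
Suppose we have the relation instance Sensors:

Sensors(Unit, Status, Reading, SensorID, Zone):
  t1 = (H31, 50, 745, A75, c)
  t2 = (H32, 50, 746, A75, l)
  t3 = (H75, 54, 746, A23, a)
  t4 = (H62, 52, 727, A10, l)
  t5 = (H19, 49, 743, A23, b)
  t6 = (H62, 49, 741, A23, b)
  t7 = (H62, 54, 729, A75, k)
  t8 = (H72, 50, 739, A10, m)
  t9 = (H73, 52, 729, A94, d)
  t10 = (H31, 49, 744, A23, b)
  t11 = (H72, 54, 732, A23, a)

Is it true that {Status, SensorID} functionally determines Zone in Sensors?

(Status=50, SensorID=A75): rows 1, 2 → Zone takes values {c, l} — violation
(Status=54, SensorID=A23): rows 3, 11 → Zone = a, a ✓
(Status=52, SensorID=A10): row 4 → Zone = l ✓
(Status=49, SensorID=A23): rows 5, 6, 10 → Zone = b, b, b ✓
(Status=54, SensorID=A75): row 7 → Zone = k ✓
(Status=50, SensorID=A10): row 8 → Zone = m ✓
(Status=52, SensorID=A94): row 9 → Zone = d ✓
Two rows agree on {Status, SensorID} but differ on Zone, so {Status, SensorID} -> Zone does not hold.

No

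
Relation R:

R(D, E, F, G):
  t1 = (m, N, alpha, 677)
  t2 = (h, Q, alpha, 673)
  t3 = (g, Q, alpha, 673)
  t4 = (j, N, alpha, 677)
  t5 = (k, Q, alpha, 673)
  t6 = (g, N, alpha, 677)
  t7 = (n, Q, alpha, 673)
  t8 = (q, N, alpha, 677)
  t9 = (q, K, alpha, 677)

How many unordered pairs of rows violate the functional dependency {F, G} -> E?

4

(F=alpha, G=677): violating pairs (1,9), (4,9), (6,9), (8,9) — 4 pairs.
(F=alpha, G=673): all 4 rows agree on E — 0 pairs.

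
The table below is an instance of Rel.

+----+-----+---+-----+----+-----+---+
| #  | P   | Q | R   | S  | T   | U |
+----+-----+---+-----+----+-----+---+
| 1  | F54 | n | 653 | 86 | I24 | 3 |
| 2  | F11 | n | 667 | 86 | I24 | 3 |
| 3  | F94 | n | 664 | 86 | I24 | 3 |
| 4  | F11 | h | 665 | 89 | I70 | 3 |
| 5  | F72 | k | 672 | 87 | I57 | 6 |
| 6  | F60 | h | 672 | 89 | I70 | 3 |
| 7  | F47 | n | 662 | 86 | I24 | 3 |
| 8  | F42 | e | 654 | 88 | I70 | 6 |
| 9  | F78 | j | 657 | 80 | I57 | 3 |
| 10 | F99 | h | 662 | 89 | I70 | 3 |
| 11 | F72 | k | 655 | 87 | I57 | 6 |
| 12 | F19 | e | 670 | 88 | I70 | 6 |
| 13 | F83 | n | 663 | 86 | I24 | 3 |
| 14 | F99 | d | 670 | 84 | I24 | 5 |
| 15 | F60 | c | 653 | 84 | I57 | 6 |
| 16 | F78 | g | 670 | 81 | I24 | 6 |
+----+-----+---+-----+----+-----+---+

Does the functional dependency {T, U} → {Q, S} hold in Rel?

No

(T=I24, U=3): rows 1, 2, 3, 7, 13 → {Q,S} = (n, 86), (n, 86), (n, 86), (n, 86), (n, 86) ✓
(T=I70, U=3): rows 4, 6, 10 → {Q,S} = (h, 89), (h, 89), (h, 89) ✓
(T=I57, U=6): rows 5, 11, 15 → {Q,S} takes values {(k, 87), (c, 84)} — violation
(T=I70, U=6): rows 8, 12 → {Q,S} = (e, 88), (e, 88) ✓
(T=I57, U=3): row 9 → {Q,S} = (j, 80) ✓
(T=I24, U=5): row 14 → {Q,S} = (d, 84) ✓
(T=I24, U=6): row 16 → {Q,S} = (g, 81) ✓
Two rows agree on {T, U} but differ on {Q, S}, so {T, U} → {Q, S} does not hold.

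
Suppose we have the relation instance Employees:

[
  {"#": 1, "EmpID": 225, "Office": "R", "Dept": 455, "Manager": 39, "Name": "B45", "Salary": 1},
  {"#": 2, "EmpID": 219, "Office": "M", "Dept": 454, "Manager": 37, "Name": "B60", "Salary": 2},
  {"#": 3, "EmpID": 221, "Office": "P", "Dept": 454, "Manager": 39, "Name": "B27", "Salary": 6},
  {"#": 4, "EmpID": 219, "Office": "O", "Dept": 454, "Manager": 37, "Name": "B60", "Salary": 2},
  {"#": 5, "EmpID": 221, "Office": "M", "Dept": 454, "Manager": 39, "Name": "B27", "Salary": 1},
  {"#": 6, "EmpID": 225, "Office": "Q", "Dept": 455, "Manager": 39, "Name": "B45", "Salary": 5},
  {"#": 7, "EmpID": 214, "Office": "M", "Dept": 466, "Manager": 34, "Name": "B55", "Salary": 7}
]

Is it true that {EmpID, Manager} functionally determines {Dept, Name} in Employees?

(EmpID=225, Manager=39): rows 1, 6 → {Dept,Name} = (455, B45), (455, B45) ✓
(EmpID=219, Manager=37): rows 2, 4 → {Dept,Name} = (454, B60), (454, B60) ✓
(EmpID=221, Manager=39): rows 3, 5 → {Dept,Name} = (454, B27), (454, B27) ✓
(EmpID=214, Manager=34): row 7 → {Dept,Name} = (466, B55) ✓
Every {EmpID, Manager} value is associated with a single {Dept, Name} value, so {EmpID, Manager} -> {Dept, Name} holds.

Yes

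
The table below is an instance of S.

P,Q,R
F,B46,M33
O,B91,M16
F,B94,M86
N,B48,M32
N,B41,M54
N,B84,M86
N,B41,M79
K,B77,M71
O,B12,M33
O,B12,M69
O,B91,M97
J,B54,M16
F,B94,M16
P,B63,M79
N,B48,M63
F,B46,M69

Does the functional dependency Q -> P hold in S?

Q=B46: 2 rows → P = F, F ✓
Q=B91: 2 rows → P = O, O ✓
Q=B94: 2 rows → P = F, F ✓
Q=B48: 2 rows → P = N, N ✓
Q=B41: 2 rows → P = N, N ✓
Q=B84: 1 row → P = N ✓
Q=B77: 1 row → P = K ✓
Q=B12: 2 rows → P = O, O ✓
Q=B54: 1 row → P = J ✓
Q=B63: 1 row → P = P ✓
Every Q value is associated with a single P value, so Q -> P holds.

Yes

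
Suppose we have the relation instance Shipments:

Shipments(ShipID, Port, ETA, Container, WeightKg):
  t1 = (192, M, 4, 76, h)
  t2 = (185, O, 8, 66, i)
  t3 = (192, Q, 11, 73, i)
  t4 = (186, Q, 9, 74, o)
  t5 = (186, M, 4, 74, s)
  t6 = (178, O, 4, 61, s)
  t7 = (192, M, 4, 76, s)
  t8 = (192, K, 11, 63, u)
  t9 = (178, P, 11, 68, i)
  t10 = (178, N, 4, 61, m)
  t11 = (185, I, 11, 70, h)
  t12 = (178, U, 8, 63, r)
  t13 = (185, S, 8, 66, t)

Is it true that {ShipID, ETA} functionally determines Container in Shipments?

No

(ShipID=192, ETA=4): rows 1, 7 → Container = 76, 76 ✓
(ShipID=185, ETA=8): rows 2, 13 → Container = 66, 66 ✓
(ShipID=192, ETA=11): rows 3, 8 → Container takes values {73, 63} — violation
(ShipID=186, ETA=9): row 4 → Container = 74 ✓
(ShipID=186, ETA=4): row 5 → Container = 74 ✓
(ShipID=178, ETA=4): rows 6, 10 → Container = 61, 61 ✓
(ShipID=178, ETA=11): row 9 → Container = 68 ✓
(ShipID=185, ETA=11): row 11 → Container = 70 ✓
(ShipID=178, ETA=8): row 12 → Container = 63 ✓
Two rows agree on {ShipID, ETA} but differ on Container, so {ShipID, ETA} -> Container does not hold.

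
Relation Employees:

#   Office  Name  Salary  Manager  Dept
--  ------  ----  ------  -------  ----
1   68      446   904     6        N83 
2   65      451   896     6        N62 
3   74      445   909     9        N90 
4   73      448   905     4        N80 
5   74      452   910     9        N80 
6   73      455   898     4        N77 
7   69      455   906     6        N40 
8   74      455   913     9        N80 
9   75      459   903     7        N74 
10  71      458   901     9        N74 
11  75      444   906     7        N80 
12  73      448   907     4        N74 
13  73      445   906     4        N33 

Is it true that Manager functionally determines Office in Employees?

No

Manager=6: rows 1, 2, 7 → Office takes values {68, 65, 69} — violation
Manager=9: rows 3, 5, 8, 10 → Office takes values {74, 71} — violation
Manager=4: rows 4, 6, 12, 13 → Office = 73, 73, 73, 73 ✓
Manager=7: rows 9, 11 → Office = 75, 75 ✓
Two rows agree on Manager but differ on Office, so Manager -> Office does not hold.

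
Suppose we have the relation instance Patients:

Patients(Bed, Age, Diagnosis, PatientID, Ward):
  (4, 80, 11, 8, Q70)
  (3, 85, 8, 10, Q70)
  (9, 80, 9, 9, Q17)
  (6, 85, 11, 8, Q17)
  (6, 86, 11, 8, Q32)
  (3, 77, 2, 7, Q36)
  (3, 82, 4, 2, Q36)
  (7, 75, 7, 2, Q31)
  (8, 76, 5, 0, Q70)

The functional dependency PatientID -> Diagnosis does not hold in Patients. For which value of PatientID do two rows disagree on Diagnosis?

PatientID=8: 3 rows → Diagnosis = 11, 11, 11 ✓
PatientID=10: 1 row → Diagnosis = 8 ✓
PatientID=9: 1 row → Diagnosis = 9 ✓
PatientID=7: 1 row → Diagnosis = 2 ✓
PatientID=2: 2 rows → Diagnosis takes values {4, 7} — violation
PatientID=0: 1 row → Diagnosis = 5 ✓
The only PatientID value with inconsistent Diagnosis is PatientID=2.

2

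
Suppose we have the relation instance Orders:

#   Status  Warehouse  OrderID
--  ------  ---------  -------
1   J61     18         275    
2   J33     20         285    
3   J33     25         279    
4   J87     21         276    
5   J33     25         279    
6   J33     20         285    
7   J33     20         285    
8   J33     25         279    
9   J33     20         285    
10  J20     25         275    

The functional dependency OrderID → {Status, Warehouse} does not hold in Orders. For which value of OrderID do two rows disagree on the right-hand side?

275

OrderID=275: rows 1, 10 → {Status,Warehouse} takes values {(J61, 18), (J20, 25)} — violation
OrderID=285: rows 2, 6, 7, 9 → {Status,Warehouse} = (J33, 20), (J33, 20), (J33, 20), (J33, 20) ✓
OrderID=279: rows 3, 5, 8 → {Status,Warehouse} = (J33, 25), (J33, 25), (J33, 25) ✓
OrderID=276: row 4 → {Status,Warehouse} = (J87, 21) ✓
The only OrderID value with inconsistent RHS is OrderID=275.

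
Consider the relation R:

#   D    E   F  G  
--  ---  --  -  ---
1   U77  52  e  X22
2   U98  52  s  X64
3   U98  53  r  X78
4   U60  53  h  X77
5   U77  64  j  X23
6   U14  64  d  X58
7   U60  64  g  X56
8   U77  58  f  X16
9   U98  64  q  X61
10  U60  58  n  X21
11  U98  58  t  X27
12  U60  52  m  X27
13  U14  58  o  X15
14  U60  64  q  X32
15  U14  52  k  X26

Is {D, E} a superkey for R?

Rows 7 and 14 have the same {D, E} value (D=U60, E=64) but are distinct tuples, so {D, E} does not determine every attribute — not a superkey.

No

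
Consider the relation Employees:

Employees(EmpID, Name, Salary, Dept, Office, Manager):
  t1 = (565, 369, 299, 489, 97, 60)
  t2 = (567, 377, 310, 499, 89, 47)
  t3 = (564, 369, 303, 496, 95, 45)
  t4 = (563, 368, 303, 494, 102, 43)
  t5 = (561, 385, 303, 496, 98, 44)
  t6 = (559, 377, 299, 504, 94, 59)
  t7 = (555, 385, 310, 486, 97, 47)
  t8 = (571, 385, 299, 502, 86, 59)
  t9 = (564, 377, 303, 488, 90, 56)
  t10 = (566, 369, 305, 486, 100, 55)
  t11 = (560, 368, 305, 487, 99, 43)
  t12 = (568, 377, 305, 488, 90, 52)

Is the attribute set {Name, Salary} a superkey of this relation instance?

All 12 rows have distinct {Name, Salary} values, so {Name, Salary} → (all attributes) holds and {Name, Salary} is a superkey.

Yes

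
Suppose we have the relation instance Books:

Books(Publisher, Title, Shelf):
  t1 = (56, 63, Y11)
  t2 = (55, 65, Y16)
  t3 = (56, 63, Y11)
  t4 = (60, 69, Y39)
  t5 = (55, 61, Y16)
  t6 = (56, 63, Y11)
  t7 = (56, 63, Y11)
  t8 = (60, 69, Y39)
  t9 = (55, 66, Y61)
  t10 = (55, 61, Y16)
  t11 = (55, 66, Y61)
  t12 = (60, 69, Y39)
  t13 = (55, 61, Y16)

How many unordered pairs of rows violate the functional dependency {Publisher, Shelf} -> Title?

(Publisher=56, Shelf=Y11): all 4 rows agree on Title — 0 pairs.
(Publisher=55, Shelf=Y16): violating pairs (2,5), (2,10), (2,13) — 3 pairs.
(Publisher=60, Shelf=Y39): all 3 rows agree on Title — 0 pairs.
(Publisher=55, Shelf=Y61): all 2 rows agree on Title — 0 pairs.

3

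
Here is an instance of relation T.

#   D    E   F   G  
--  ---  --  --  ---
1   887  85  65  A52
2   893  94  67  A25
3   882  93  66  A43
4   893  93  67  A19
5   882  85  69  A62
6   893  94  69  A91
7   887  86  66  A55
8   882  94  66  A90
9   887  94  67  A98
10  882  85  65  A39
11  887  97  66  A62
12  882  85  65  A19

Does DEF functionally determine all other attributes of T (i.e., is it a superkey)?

No

Rows 10 and 12 have the same DEF value (D=882, E=85, F=65) but are distinct tuples, so DEF does not determine every attribute — not a superkey.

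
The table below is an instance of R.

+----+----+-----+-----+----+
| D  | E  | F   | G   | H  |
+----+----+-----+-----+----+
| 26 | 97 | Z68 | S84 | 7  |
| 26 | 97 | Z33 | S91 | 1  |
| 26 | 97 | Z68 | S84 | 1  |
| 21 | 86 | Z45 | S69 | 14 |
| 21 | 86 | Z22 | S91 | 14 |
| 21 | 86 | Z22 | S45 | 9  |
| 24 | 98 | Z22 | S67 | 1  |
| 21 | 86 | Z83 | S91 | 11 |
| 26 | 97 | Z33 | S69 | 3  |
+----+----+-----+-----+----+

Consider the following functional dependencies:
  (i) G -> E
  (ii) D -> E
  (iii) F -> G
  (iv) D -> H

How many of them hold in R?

1

(i) G -> E: G=S91: 3 rows → E takes values {97, 86} — violation; G=S69: 2 rows → E takes values {86, 97} — violation — fails.
(ii) D -> E: every LHS value maps to a single RHS value — holds.
(iii) F -> G: F=Z33: 2 rows → G takes values {S91, S69} — violation; F=Z22: 3 rows → G takes values {S91, S45, S67} — violation — fails.
(iv) D -> H: D=26: 4 rows → H takes values {7, 1, 3} — violation; D=21: 4 rows → H takes values {14, 9, 11} — violation — fails.
1 of the 4 dependencies holds.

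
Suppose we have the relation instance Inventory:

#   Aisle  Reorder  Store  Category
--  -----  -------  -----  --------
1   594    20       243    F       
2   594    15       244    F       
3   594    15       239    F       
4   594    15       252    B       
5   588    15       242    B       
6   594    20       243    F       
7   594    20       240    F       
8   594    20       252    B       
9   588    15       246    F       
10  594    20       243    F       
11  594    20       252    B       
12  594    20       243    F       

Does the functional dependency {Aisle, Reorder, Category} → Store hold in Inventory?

(Aisle=594, Reorder=20, Category=F): rows 1, 6, 7, 10, 12 → Store takes values {243, 240} — violation
(Aisle=594, Reorder=15, Category=F): rows 2, 3 → Store takes values {244, 239} — violation
(Aisle=594, Reorder=15, Category=B): row 4 → Store = 252 ✓
(Aisle=588, Reorder=15, Category=B): row 5 → Store = 242 ✓
(Aisle=594, Reorder=20, Category=B): rows 8, 11 → Store = 252, 252 ✓
(Aisle=588, Reorder=15, Category=F): row 9 → Store = 246 ✓
Two rows agree on {Aisle, Reorder, Category} but differ on Store, so {Aisle, Reorder, Category} → Store does not hold.

No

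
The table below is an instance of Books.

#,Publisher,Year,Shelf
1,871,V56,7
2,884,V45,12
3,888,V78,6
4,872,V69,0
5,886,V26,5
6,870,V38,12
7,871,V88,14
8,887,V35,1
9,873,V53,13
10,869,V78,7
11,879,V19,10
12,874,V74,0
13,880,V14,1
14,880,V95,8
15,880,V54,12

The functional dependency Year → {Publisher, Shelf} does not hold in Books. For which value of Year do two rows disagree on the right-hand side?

Year=V56: row 1 → {Publisher,Shelf} = (871, 7) ✓
Year=V45: row 2 → {Publisher,Shelf} = (884, 12) ✓
Year=V78: rows 3, 10 → {Publisher,Shelf} takes values {(888, 6), (869, 7)} — violation
Year=V69: row 4 → {Publisher,Shelf} = (872, 0) ✓
Year=V26: row 5 → {Publisher,Shelf} = (886, 5) ✓
Year=V38: row 6 → {Publisher,Shelf} = (870, 12) ✓
Year=V88: row 7 → {Publisher,Shelf} = (871, 14) ✓
Year=V35: row 8 → {Publisher,Shelf} = (887, 1) ✓
Year=V53: row 9 → {Publisher,Shelf} = (873, 13) ✓
Year=V19: row 11 → {Publisher,Shelf} = (879, 10) ✓
Year=V74: row 12 → {Publisher,Shelf} = (874, 0) ✓
Year=V14: row 13 → {Publisher,Shelf} = (880, 1) ✓
Year=V95: row 14 → {Publisher,Shelf} = (880, 8) ✓
Year=V54: row 15 → {Publisher,Shelf} = (880, 12) ✓
The only Year value with inconsistent RHS is Year=V78.

V78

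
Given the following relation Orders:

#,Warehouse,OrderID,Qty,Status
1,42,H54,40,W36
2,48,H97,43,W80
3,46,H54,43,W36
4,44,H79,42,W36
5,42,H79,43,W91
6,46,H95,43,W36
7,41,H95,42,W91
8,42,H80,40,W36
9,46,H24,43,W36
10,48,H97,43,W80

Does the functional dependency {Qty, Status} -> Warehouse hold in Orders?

(Qty=40, Status=W36): rows 1, 8 → Warehouse = 42, 42 ✓
(Qty=43, Status=W80): rows 2, 10 → Warehouse = 48, 48 ✓
(Qty=43, Status=W36): rows 3, 6, 9 → Warehouse = 46, 46, 46 ✓
(Qty=42, Status=W36): row 4 → Warehouse = 44 ✓
(Qty=43, Status=W91): row 5 → Warehouse = 42 ✓
(Qty=42, Status=W91): row 7 → Warehouse = 41 ✓
Every {Qty, Status} value is associated with a single Warehouse value, so {Qty, Status} -> Warehouse holds.

Yes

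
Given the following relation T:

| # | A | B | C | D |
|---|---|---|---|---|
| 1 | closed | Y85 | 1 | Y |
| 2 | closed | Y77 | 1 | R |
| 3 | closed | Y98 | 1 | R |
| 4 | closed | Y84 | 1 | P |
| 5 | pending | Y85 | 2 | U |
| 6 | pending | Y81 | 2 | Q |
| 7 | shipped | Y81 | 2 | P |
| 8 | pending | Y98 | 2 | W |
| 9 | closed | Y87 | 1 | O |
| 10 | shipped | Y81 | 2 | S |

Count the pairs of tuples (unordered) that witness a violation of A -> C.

0

A=closed: all 5 rows agree on C — 0 pairs.
A=pending: all 3 rows agree on C — 0 pairs.
A=shipped: all 2 rows agree on C — 0 pairs.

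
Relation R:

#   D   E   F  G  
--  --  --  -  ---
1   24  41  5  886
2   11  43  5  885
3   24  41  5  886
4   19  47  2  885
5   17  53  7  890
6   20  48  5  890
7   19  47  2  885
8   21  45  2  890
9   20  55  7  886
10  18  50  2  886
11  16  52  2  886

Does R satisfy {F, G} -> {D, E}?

No

(F=5, G=886): rows 1, 3 → {D,E} = (24, 41), (24, 41) ✓
(F=5, G=885): row 2 → {D,E} = (11, 43) ✓
(F=2, G=885): rows 4, 7 → {D,E} = (19, 47), (19, 47) ✓
(F=7, G=890): row 5 → {D,E} = (17, 53) ✓
(F=5, G=890): row 6 → {D,E} = (20, 48) ✓
(F=2, G=890): row 8 → {D,E} = (21, 45) ✓
(F=7, G=886): row 9 → {D,E} = (20, 55) ✓
(F=2, G=886): rows 10, 11 → {D,E} takes values {(18, 50), (16, 52)} — violation
Two rows agree on {F, G} but differ on {D, E}, so {F, G} -> {D, E} does not hold.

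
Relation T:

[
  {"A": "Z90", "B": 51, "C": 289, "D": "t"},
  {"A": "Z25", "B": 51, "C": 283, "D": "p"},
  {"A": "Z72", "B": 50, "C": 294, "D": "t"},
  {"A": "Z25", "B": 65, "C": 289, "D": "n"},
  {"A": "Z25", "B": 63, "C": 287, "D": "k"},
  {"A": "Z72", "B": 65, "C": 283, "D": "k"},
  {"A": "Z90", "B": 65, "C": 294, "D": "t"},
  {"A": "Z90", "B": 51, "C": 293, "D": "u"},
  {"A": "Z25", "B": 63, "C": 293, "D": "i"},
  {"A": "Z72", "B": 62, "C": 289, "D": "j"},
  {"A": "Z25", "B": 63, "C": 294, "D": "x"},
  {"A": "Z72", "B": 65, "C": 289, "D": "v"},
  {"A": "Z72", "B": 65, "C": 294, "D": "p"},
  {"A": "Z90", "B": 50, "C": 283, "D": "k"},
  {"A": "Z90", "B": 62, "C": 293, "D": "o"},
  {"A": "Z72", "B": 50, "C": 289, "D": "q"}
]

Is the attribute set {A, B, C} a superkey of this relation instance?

Yes

All 16 rows have distinct {A, B, C} values, so {A, B, C} → (all attributes) holds and {A, B, C} is a superkey.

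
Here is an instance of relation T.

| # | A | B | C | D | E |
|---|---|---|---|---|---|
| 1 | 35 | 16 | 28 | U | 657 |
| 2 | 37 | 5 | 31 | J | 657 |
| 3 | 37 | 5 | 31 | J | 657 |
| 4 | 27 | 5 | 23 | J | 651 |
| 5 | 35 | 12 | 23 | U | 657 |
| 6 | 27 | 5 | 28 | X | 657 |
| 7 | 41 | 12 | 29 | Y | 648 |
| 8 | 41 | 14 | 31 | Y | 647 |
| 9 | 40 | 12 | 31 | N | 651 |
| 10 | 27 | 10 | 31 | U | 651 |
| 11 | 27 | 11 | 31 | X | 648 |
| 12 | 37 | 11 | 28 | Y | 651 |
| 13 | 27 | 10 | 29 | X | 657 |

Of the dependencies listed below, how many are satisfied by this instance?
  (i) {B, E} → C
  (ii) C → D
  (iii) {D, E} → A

1

(i) {B, E} → C: (B=5, E=657): rows 2, 3, 6 → C takes values {31, 28} — violation — fails.
(ii) C → D: C=28: rows 1, 6, 12 → D takes values {U, X, Y} — violation; C=31: rows 2, 3, 8, 9, 10, 11 → D takes values {J, Y, N, U, X} — violation; C=23: rows 4, 5 → D takes values {J, U} — violation; C=29: rows 7, 13 → D takes values {Y, X} — violation — fails.
(iii) {D, E} → A: every LHS value maps to a single RHS value — holds.
1 of the 3 dependencies holds.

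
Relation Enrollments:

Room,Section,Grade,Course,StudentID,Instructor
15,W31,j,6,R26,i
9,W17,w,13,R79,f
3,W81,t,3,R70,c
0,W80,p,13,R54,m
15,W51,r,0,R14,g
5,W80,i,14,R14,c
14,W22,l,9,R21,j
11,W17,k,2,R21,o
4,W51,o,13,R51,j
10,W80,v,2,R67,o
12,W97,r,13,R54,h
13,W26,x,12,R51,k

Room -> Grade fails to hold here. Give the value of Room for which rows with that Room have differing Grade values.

Room=15: 2 rows → Grade takes values {j, r} — violation
Room=9: 1 row → Grade = w ✓
Room=3: 1 row → Grade = t ✓
Room=0: 1 row → Grade = p ✓
Room=5: 1 row → Grade = i ✓
Room=14: 1 row → Grade = l ✓
Room=11: 1 row → Grade = k ✓
Room=4: 1 row → Grade = o ✓
Room=10: 1 row → Grade = v ✓
Room=12: 1 row → Grade = r ✓
Room=13: 1 row → Grade = x ✓
The only Room value with inconsistent Grade is Room=15.

15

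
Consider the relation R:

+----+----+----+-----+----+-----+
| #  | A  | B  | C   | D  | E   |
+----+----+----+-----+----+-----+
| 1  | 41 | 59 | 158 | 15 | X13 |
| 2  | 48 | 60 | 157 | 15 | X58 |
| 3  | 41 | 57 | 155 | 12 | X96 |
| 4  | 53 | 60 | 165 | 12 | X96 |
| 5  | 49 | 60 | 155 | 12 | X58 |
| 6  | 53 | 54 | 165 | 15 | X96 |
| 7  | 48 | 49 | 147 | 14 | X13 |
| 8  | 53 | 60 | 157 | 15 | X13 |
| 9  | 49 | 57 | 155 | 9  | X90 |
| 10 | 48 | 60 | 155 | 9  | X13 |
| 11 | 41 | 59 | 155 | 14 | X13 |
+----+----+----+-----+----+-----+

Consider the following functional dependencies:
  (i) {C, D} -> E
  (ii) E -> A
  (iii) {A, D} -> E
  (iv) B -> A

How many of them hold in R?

0

(i) {C, D} -> E: (C=157, D=15): rows 2, 8 → E takes values {X58, X13} — violation; (C=155, D=12): rows 3, 5 → E takes values {X96, X58} — violation; (C=155, D=9): rows 9, 10 → E takes values {X90, X13} — violation — fails.
(ii) E -> A: E=X13: rows 1, 7, 8, 10, 11 → A takes values {41, 48, 53} — violation; E=X58: rows 2, 5 → A takes values {48, 49} — violation; E=X96: rows 3, 4, 6 → A takes values {41, 53} — violation — fails.
(iii) {A, D} -> E: (A=53, D=15): rows 6, 8 → E takes values {X96, X13} — violation — fails.
(iv) B -> A: B=60: rows 2, 4, 5, 8, 10 → A takes values {48, 53, 49} — violation; B=57: rows 3, 9 → A takes values {41, 49} — violation — fails.
None of the 4 dependencies hold.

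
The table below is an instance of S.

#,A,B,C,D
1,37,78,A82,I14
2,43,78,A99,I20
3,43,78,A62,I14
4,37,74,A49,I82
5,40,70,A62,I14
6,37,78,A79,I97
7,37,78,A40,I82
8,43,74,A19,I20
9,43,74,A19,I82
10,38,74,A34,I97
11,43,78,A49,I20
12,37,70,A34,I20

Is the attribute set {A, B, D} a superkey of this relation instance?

Rows 2 and 11 have the same {A, B, D} value (A=43, B=78, D=I20) but are distinct tuples, so {A, B, D} does not determine every attribute — not a superkey.

No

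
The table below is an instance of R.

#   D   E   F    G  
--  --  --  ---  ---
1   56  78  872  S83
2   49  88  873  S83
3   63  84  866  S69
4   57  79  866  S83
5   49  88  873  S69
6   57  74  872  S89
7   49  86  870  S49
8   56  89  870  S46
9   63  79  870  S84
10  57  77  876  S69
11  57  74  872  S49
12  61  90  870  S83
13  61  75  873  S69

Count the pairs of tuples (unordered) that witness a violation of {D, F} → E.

0

(D=49, F=873): all 2 rows agree on E — 0 pairs.
(D=57, F=872): all 2 rows agree on E — 0 pairs.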